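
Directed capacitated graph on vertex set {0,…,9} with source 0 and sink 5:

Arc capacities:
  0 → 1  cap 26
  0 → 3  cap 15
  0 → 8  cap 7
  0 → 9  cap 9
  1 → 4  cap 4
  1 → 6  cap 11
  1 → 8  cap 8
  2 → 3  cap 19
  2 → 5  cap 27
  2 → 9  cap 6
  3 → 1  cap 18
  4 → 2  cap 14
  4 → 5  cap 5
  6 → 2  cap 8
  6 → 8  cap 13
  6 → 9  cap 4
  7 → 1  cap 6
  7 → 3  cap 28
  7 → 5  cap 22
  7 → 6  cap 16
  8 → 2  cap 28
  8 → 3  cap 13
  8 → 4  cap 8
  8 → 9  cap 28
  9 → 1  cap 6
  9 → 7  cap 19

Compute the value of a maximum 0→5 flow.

Maximum flow value: 39

augment #1: 0→1→4→5 bottleneck 4, total now 4
augment #2: 0→8→2→5 bottleneck 7, total now 11
augment #3: 0→9→7→5 bottleneck 9, total now 20
augment #4: 0→1→6→2→5 bottleneck 8, total now 28
augment #5: 0→1→8→2→5 bottleneck 8, total now 36
augment #6: 0→1→6→8→2→5 bottleneck 3, total now 39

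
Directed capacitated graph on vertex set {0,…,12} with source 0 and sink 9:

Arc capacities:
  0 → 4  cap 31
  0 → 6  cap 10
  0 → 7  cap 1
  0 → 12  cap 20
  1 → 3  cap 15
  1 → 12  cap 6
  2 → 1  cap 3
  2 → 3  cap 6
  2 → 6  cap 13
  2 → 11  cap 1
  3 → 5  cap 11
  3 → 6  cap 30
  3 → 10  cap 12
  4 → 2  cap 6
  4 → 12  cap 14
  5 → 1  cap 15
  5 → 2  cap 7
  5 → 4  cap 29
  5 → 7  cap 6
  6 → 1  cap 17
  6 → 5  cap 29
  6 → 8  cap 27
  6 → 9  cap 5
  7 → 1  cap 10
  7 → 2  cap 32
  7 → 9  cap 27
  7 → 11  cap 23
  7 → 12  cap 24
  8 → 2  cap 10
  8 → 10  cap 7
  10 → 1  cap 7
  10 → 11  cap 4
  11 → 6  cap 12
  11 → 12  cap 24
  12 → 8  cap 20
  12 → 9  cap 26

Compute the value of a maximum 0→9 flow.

Maximum flow value: 38

augment #1: 0→6→9 bottleneck 5, total now 5
augment #2: 0→7→9 bottleneck 1, total now 6
augment #3: 0→12→9 bottleneck 20, total now 26
augment #4: 0→4→12→9 bottleneck 6, total now 32
augment #5: 0→6→5→7→9 bottleneck 5, total now 37
augment #6: 0→4→2→3→5→7→9 bottleneck 1, total now 38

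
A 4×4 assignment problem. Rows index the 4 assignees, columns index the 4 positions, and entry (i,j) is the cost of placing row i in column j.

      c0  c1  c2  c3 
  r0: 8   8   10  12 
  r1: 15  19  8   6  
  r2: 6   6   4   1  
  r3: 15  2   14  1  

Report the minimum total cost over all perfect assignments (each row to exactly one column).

Minimum assignment cost: 19

optimal assignment: row0→col0 (cost 8), row1→col2 (cost 8), row2→col3 (cost 1), row3→col1 (cost 2)
total = 8 + 8 + 1 + 2 = 19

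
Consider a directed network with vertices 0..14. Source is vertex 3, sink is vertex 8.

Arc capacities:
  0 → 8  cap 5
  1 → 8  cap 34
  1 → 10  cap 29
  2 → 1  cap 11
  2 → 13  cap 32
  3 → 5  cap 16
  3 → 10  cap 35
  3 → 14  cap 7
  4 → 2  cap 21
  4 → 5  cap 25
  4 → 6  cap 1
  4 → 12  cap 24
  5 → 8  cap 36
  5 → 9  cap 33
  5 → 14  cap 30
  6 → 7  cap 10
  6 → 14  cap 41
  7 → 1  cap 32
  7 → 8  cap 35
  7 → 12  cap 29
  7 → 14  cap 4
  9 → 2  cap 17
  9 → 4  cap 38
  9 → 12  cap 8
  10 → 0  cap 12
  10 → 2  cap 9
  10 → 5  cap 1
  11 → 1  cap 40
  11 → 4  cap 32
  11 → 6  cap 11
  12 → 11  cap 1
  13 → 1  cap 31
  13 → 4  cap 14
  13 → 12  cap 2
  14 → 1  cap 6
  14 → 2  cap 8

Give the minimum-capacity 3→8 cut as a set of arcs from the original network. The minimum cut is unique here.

augment #1: 3→5→8 push 16
augment #2: 3→10→0→8 push 5
augment #3: 3→10→5→8 push 1
augment #4: 3→14→1→8 push 6
augment #5: 3→10→2→1→8 push 9
augment #6: 3→14→2→1→8 push 1
max flow = 38; residual-reachable set from 3 gives S-side
cut edges (S→T): {(0,8), (3,5), (3,14), (10,2), (10,5)} total cap 38

Min-cut arcs: {(0,8), (3,5), (3,14), (10,2), (10,5)} (total capacity 38)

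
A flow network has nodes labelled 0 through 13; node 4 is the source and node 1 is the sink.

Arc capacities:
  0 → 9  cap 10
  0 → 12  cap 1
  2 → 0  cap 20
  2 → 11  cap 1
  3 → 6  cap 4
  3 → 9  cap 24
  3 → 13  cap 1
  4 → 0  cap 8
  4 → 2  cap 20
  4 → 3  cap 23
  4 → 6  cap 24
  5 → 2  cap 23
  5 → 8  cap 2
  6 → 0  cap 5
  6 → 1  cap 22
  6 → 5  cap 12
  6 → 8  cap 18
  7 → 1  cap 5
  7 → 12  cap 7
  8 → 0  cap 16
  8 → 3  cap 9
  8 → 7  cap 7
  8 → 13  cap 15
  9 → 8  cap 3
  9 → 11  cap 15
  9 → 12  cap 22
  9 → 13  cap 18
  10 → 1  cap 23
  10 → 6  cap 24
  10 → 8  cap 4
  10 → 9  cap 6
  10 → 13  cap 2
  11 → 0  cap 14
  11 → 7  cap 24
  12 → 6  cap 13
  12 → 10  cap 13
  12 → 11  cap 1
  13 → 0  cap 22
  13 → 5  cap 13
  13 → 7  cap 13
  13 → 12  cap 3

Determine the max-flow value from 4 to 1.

augment #1: 4→6→1 bottleneck 22, total now 22
augment #2: 4→0→12→10→1 bottleneck 1, total now 23
augment #3: 4→2→11→7→1 bottleneck 1, total now 24
augment #4: 4→3→13→7→1 bottleneck 1, total now 25
augment #5: 4→6→8→7→1 bottleneck 2, total now 27
augment #6: 4→0→9→8→7→1 bottleneck 1, total now 28
augment #7: 4→0→9→12→10→1 bottleneck 6, total now 34
augment #8: 4→3→9→12→10→1 bottleneck 6, total now 40

Maximum flow value: 40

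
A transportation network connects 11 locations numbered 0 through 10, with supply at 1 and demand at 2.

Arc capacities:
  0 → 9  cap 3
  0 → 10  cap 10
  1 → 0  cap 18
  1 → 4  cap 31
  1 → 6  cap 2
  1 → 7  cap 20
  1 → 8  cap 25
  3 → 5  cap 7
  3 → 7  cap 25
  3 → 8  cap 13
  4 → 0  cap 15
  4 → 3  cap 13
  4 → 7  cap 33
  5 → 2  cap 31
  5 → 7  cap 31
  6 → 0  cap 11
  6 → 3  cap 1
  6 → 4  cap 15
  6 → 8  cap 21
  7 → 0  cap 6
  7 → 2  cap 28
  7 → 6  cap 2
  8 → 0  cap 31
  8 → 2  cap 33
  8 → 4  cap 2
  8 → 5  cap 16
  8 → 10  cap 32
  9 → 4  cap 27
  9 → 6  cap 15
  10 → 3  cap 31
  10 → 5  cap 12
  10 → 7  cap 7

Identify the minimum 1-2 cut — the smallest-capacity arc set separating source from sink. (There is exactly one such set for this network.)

Min-cut arcs: {(0,9), (0,10), (1,6), (1,8), (4,3), (7,2), (7,6)} (total capacity 83)

augment #1: 1→7→2 push 20
augment #2: 1→8→2 push 25
augment #3: 1→4→7→2 push 8
augment #4: 1→6→8→2 push 2
augment #5: 1→0→10→5→2 push 10
augment #6: 1→4→3→5→2 push 7
augment #7: 1→4→3→8→2 push 6
augment #8: 1→0→9→6→8→5→2 push 3
augment #9: 1→4→7→6→8→5→2 push 2
max flow = 83; residual-reachable set from 1 gives S-side
cut edges (S→T): {(0,9), (0,10), (1,6), (1,8), (4,3), (7,2), (7,6)} total cap 83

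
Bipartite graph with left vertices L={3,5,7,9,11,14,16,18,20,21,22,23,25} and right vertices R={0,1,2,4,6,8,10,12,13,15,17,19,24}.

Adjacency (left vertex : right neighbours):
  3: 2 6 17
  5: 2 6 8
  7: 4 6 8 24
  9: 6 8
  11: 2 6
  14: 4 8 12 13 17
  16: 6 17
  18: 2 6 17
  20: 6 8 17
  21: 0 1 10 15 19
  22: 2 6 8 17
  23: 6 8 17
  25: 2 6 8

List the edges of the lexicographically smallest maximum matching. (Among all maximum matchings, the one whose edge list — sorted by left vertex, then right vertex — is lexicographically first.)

Lex-smallest maximum matching: {(3,2), (5,6), (7,4), (9,8), (14,12), (16,17), (21,0)}

|M| = 7 (so the lex-smallest maximum matching has 7 edges)
process left vertices in ascending order; for each, take the smallest-labelled available neighbour that still permits 7 edges overall, or leave it unmatched if none does
lex-smallest matching: {3-2, 5-6, 7-4, 9-8, 14-12, 16-17, 21-0}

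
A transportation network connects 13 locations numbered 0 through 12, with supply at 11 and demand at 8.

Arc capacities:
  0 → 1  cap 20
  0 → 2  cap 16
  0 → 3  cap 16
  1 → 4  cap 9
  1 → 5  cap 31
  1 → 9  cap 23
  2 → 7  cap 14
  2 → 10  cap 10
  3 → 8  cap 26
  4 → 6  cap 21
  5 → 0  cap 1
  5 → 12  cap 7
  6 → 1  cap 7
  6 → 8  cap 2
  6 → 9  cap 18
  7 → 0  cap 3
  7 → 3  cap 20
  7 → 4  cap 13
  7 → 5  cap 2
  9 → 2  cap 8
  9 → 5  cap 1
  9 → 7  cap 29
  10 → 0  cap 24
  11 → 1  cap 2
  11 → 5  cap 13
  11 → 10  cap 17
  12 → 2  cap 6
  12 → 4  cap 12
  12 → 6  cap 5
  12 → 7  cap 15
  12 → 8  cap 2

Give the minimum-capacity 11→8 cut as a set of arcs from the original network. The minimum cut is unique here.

Min-cut arcs: {(5,0), (5,12), (11,1), (11,10)} (total capacity 27)

augment #1: 11→5→12→8 push 2
augment #2: 11→1→4→6→8 push 2
augment #3: 11→5→0→3→8 push 1
augment #4: 11→10→0→3→8 push 15
augment #5: 11→5→12→7→3→8 push 5
augment #6: 11→10→0→2→7→3→8 push 2
max flow = 27; residual-reachable set from 11 gives S-side
cut edges (S→T): {(5,0), (5,12), (11,1), (11,10)} total cap 27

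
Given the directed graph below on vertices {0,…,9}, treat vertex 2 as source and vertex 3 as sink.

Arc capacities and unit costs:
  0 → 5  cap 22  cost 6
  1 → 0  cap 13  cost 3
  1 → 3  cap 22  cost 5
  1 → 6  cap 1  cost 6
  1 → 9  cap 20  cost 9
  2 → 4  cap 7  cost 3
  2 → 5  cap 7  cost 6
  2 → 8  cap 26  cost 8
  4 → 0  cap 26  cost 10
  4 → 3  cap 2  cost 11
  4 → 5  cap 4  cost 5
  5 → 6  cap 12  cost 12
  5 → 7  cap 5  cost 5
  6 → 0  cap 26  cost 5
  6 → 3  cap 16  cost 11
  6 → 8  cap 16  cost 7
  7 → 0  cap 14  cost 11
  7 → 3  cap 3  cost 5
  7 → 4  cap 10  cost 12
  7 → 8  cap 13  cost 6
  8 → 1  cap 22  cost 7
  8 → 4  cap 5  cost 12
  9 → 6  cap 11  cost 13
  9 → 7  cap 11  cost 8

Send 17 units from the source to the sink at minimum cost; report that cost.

Minimum cost for 17 units: 316

shortest-cost path #1: 2→4→3 push 2 @ unit cost 14 (adds 28)
shortest-cost path #2: 2→5→7→3 push 3 @ unit cost 16 (adds 48)
shortest-cost path #3: 2→8→1→3 push 12 @ unit cost 20 (adds 240)
total cost = 316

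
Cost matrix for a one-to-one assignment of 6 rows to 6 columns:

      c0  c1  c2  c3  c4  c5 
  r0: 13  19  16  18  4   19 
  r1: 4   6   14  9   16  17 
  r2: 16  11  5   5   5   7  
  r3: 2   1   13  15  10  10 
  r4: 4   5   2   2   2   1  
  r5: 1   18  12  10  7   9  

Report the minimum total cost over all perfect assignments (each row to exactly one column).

Minimum assignment cost: 21

optimal assignment: row0→col4 (cost 4), row1→col3 (cost 9), row2→col2 (cost 5), row3→col1 (cost 1), row4→col5 (cost 1), row5→col0 (cost 1)
total = 4 + 9 + 5 + 1 + 1 + 1 = 21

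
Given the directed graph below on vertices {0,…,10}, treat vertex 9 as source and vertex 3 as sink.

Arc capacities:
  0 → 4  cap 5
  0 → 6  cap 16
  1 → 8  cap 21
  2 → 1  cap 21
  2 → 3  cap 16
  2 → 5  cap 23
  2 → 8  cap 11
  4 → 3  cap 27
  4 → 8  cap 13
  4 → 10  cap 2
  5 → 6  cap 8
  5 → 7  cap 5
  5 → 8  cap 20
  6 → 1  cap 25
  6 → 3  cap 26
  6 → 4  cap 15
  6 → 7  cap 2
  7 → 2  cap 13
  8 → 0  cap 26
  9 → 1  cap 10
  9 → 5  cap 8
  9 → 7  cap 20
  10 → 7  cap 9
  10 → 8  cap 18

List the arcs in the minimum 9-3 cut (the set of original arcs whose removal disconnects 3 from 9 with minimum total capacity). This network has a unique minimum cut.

augment #1: 9→5→6→3 push 8
augment #2: 9→7→2→3 push 13
augment #3: 9→1→8→0→4→3 push 5
augment #4: 9→1→8→0→6→3 push 5
max flow = 31; residual-reachable set from 9 gives S-side
cut edges (S→T): {(7,2), (9,1), (9,5)} total cap 31

Min-cut arcs: {(7,2), (9,1), (9,5)} (total capacity 31)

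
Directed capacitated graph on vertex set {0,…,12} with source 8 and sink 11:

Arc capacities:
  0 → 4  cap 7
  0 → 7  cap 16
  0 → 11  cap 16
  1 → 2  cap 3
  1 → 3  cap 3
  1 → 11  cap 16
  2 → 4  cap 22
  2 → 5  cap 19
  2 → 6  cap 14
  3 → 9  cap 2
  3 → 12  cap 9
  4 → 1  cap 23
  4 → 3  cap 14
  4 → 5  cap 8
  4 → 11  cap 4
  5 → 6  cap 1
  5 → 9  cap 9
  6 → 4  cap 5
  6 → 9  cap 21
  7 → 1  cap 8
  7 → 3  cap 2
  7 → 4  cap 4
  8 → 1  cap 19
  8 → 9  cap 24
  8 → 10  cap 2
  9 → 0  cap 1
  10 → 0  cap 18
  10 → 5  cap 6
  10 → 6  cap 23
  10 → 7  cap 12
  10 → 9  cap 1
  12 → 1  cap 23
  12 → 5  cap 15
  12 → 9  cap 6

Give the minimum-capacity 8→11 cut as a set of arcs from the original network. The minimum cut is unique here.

augment #1: 8→1→11 push 16
augment #2: 8→9→0→11 push 1
augment #3: 8→10→0→11 push 2
augment #4: 8→1→2→4→11 push 3
max flow = 22; residual-reachable set from 8 gives S-side
cut edges (S→T): {(8,1), (8,10), (9,0)} total cap 22

Min-cut arcs: {(8,1), (8,10), (9,0)} (total capacity 22)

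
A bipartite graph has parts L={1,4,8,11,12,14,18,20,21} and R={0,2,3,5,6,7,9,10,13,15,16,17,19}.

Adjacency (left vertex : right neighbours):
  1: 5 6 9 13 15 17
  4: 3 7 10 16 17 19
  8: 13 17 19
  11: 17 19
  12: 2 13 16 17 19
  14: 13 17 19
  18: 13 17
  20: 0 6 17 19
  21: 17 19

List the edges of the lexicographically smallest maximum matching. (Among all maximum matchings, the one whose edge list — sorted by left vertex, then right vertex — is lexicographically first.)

Lex-smallest maximum matching: {(1,5), (4,3), (8,13), (11,17), (12,2), (14,19), (20,0)}

|M| = 7 (so the lex-smallest maximum matching has 7 edges)
process left vertices in ascending order; for each, take the smallest-labelled available neighbour that still permits 7 edges overall, or leave it unmatched if none does
lex-smallest matching: {1-5, 4-3, 8-13, 11-17, 12-2, 14-19, 20-0}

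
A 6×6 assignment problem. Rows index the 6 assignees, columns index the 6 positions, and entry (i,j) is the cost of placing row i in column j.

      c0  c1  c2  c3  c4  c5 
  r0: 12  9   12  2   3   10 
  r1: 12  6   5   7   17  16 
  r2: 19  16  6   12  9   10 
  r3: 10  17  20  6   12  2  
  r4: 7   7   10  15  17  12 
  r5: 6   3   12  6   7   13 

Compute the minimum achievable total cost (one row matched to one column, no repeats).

Minimum assignment cost: 28

one of 2 optimal assignments: row0→col3 (cost 2), row1→col2 (cost 5), row2→col4 (cost 9), row3→col5 (cost 2), row4→col0 (cost 7), row5→col1 (cost 3)
total = 2 + 5 + 9 + 2 + 7 + 3 = 28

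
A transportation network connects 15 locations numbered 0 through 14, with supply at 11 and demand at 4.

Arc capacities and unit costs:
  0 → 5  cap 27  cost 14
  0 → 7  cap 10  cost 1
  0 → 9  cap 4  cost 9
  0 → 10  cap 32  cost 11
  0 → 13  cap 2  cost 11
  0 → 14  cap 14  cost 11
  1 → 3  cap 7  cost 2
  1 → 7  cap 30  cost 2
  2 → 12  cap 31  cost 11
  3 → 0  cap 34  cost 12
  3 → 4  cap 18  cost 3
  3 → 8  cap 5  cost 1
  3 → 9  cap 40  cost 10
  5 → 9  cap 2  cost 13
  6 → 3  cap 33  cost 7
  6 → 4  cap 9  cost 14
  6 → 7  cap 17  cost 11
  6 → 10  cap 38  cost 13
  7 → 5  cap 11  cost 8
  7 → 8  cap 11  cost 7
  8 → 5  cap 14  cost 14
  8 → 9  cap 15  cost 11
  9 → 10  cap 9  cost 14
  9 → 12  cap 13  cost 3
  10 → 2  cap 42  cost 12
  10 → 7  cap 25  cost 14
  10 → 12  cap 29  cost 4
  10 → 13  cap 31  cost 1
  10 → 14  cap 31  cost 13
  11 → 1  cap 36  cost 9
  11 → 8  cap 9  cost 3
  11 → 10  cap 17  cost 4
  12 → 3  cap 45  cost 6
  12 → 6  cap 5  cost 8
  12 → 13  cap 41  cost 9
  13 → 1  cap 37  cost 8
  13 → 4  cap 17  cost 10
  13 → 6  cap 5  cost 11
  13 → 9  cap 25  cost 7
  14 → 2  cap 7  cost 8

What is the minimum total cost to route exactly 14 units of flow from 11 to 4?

shortest-cost path #1: 11→1→3→4 push 7 @ unit cost 14 (adds 98)
shortest-cost path #2: 11→10→13→4 push 7 @ unit cost 15 (adds 105)
total cost = 203

Minimum cost for 14 units: 203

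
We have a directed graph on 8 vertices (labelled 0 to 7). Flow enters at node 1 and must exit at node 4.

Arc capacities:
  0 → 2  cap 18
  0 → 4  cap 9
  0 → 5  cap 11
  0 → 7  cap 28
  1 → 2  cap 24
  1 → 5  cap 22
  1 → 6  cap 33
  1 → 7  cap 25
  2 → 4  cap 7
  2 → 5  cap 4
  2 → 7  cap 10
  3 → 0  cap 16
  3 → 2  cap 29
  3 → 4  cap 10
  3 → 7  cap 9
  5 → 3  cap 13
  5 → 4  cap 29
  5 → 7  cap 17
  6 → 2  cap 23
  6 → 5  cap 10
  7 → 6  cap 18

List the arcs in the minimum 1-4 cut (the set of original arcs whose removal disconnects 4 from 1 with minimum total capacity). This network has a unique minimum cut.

Min-cut arcs: {(1,5), (2,4), (2,5), (6,5)} (total capacity 43)

augment #1: 1→2→4 push 7
augment #2: 1→5→4 push 22
augment #3: 1→2→5→4 push 4
augment #4: 1→6→5→4 push 3
augment #5: 1→6→5→3→4 push 7
max flow = 43; residual-reachable set from 1 gives S-side
cut edges (S→T): {(1,5), (2,4), (2,5), (6,5)} total cap 43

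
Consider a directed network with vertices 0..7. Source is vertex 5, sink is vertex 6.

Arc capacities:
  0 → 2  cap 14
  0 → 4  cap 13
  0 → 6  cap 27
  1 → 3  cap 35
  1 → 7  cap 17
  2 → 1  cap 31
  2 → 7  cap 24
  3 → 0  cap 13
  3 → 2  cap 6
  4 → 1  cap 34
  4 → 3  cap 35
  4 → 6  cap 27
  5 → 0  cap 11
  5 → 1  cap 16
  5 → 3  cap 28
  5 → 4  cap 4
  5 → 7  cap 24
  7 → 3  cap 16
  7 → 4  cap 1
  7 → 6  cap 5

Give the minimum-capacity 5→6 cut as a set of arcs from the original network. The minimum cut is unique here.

augment #1: 5→0→6 push 11
augment #2: 5→4→6 push 4
augment #3: 5→7→6 push 5
augment #4: 5→3→0→6 push 13
augment #5: 5→7→4→6 push 1
max flow = 34; residual-reachable set from 5 gives S-side
cut edges (S→T): {(3,0), (5,0), (5,4), (7,4), (7,6)} total cap 34

Min-cut arcs: {(3,0), (5,0), (5,4), (7,4), (7,6)} (total capacity 34)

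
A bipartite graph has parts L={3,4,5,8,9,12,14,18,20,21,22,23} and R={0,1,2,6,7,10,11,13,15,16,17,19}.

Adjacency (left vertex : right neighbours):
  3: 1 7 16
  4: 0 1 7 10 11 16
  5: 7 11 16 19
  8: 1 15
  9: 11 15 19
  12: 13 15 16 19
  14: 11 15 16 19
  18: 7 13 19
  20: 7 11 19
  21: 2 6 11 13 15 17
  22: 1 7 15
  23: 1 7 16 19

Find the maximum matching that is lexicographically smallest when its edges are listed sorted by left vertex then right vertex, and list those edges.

Lex-smallest maximum matching: {(3,1), (4,0), (5,7), (8,15), (9,11), (12,13), (14,16), (18,19), (21,2)}

|M| = 9 (so the lex-smallest maximum matching has 9 edges)
process left vertices in ascending order; for each, take the smallest-labelled available neighbour that still permits 9 edges overall, or leave it unmatched if none does
lex-smallest matching: {3-1, 4-0, 5-7, 8-15, 9-11, 12-13, 14-16, 18-19, 21-2}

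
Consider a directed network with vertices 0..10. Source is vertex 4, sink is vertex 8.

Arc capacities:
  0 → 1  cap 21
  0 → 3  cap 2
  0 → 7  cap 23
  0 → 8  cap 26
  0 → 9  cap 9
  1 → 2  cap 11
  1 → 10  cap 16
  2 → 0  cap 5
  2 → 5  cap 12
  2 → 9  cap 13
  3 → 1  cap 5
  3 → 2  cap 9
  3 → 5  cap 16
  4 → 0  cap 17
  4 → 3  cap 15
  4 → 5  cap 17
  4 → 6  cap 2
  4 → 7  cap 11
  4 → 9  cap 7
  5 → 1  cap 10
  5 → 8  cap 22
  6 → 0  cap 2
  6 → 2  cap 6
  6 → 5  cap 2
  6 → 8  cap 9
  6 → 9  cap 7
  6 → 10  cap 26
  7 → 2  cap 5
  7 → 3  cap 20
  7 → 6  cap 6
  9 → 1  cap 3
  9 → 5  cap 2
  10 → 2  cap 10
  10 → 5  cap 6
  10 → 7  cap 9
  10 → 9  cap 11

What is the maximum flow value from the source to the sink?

Maximum flow value: 52

augment #1: 4→0→8 bottleneck 17, total now 17
augment #2: 4→5→8 bottleneck 17, total now 34
augment #3: 4→6→8 bottleneck 2, total now 36
augment #4: 4→3→5→8 bottleneck 5, total now 41
augment #5: 4→7→6→8 bottleneck 6, total now 47
augment #6: 4→3→2→0→8 bottleneck 5, total now 52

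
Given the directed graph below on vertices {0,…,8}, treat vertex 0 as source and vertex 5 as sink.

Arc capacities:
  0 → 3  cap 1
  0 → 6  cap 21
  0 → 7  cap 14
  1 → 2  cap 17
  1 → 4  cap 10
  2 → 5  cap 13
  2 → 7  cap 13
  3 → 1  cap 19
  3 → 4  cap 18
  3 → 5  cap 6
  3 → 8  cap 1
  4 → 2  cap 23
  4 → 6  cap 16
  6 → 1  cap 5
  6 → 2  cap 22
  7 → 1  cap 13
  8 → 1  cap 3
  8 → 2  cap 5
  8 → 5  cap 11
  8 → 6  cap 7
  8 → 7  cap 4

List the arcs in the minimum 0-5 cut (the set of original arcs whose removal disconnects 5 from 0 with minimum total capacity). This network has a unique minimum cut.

augment #1: 0→3→5 push 1
augment #2: 0→6→2→5 push 13
max flow = 14; residual-reachable set from 0 gives S-side
cut edges (S→T): {(0,3), (2,5)} total cap 14

Min-cut arcs: {(0,3), (2,5)} (total capacity 14)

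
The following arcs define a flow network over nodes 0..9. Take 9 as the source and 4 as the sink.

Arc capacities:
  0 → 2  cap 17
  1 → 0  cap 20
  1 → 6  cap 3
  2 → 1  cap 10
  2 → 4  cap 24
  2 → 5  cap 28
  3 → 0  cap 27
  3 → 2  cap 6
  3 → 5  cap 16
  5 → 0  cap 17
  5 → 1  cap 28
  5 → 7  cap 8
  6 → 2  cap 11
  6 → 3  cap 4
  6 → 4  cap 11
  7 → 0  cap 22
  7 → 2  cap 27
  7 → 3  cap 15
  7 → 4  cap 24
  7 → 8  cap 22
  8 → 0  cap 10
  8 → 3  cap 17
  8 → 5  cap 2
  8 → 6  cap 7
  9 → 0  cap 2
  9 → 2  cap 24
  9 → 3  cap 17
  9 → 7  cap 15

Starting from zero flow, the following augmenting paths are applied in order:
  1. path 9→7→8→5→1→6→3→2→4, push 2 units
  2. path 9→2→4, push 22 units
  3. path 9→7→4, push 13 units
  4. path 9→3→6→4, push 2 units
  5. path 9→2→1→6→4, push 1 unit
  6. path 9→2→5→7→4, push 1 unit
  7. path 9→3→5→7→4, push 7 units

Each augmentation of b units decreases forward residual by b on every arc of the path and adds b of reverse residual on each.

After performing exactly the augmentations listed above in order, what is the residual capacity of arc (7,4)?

after path 1 (9→7→8→5→1→6→3→2→4, push 2): res(7,4)=24
after path 2 (9→2→4, push 22): res(7,4)=24
after path 3 (9→7→4, push 13): res(7,4)=11
after path 4 (9→3→6→4, push 2): res(7,4)=11
after path 5 (9→2→1→6→4, push 1): res(7,4)=11
after path 6 (9→2→5→7→4, push 1): res(7,4)=10
after path 7 (9→3→5→7→4, push 7): res(7,4)=3

Residual capacity of (7,4): 3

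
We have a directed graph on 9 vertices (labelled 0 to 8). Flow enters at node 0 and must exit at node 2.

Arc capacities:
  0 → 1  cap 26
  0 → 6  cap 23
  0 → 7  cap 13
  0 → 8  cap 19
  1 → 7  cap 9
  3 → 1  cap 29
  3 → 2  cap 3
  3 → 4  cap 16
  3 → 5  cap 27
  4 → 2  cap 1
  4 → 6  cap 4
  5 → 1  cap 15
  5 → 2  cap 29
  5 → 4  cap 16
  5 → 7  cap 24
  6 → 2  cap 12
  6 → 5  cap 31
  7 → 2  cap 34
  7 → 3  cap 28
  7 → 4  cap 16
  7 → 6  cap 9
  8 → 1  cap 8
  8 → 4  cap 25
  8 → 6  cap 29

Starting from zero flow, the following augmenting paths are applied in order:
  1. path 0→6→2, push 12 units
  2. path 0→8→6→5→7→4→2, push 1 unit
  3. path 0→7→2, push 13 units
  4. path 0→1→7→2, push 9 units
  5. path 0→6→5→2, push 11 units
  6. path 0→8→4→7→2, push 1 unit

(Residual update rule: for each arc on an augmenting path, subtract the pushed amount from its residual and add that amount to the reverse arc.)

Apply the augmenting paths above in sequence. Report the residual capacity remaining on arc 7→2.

after path 1 (0→6→2, push 12): res(7,2)=34
after path 2 (0→8→6→5→7→4→2, push 1): res(7,2)=34
after path 3 (0→7→2, push 13): res(7,2)=21
after path 4 (0→1→7→2, push 9): res(7,2)=12
after path 5 (0→6→5→2, push 11): res(7,2)=12
after path 6 (0→8→4→7→2, push 1): res(7,2)=11

Residual capacity of (7,2): 11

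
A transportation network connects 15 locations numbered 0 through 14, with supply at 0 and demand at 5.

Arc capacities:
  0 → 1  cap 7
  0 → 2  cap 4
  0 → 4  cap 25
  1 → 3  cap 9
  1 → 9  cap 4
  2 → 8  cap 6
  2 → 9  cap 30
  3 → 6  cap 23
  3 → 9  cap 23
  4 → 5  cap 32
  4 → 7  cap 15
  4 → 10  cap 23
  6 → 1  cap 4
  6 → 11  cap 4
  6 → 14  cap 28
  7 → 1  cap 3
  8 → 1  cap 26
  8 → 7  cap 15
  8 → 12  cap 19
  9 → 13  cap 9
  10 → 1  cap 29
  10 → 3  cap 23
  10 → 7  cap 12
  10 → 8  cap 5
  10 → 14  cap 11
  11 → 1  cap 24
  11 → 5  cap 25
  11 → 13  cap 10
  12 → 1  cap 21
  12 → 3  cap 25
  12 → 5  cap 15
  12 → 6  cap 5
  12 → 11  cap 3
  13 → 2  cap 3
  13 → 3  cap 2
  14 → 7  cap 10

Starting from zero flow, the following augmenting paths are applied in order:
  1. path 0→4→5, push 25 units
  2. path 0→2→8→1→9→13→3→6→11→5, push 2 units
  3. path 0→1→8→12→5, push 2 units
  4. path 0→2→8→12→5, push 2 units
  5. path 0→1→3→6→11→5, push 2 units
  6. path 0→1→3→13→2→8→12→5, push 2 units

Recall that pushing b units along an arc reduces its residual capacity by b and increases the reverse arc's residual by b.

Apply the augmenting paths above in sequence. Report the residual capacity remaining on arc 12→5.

after path 1 (0→4→5, push 25): res(12,5)=15
after path 2 (0→2→8→1→9→13→3→6→11→5, push 2): res(12,5)=15
after path 3 (0→1→8→12→5, push 2): res(12,5)=13
after path 4 (0→2→8→12→5, push 2): res(12,5)=11
after path 5 (0→1→3→6→11→5, push 2): res(12,5)=11
after path 6 (0→1→3→13→2→8→12→5, push 2): res(12,5)=9

Residual capacity of (12,5): 9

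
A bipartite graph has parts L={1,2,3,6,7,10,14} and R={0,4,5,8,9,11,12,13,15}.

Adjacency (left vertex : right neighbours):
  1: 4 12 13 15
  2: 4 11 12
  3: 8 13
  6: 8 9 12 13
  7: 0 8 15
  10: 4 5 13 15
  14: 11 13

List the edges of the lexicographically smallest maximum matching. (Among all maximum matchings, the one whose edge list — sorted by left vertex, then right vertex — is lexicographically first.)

Lex-smallest maximum matching: {(1,4), (2,11), (3,8), (6,9), (7,0), (10,5), (14,13)}

|M| = 7 (so the lex-smallest maximum matching has 7 edges)
process left vertices in ascending order; for each, take the smallest-labelled available neighbour that still permits 7 edges overall, or leave it unmatched if none does
lex-smallest matching: {1-4, 2-11, 3-8, 6-9, 7-0, 10-5, 14-13}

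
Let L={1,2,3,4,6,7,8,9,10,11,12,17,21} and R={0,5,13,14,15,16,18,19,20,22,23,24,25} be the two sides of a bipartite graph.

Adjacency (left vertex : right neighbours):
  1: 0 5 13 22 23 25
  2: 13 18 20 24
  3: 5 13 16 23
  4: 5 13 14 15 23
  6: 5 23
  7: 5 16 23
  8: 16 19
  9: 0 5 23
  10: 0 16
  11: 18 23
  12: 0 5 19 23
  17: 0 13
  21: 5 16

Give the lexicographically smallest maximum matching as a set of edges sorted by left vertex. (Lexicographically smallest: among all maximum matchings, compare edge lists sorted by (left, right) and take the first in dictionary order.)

|M| = 10 (so the lex-smallest maximum matching has 10 edges)
process left vertices in ascending order; for each, take the smallest-labelled available neighbour that still permits 10 edges overall, or leave it unmatched if none does
lex-smallest matching: {1-22, 2-20, 3-5, 4-14, 6-23, 7-16, 8-19, 9-0, 11-18, 17-13}

Lex-smallest maximum matching: {(1,22), (2,20), (3,5), (4,14), (6,23), (7,16), (8,19), (9,0), (11,18), (17,13)}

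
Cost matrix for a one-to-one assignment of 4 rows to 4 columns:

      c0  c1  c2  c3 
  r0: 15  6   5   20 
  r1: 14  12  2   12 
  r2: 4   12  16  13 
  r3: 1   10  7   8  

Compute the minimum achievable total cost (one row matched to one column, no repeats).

Minimum assignment cost: 20

optimal assignment: row0→col1 (cost 6), row1→col2 (cost 2), row2→col0 (cost 4), row3→col3 (cost 8)
total = 6 + 2 + 4 + 8 = 20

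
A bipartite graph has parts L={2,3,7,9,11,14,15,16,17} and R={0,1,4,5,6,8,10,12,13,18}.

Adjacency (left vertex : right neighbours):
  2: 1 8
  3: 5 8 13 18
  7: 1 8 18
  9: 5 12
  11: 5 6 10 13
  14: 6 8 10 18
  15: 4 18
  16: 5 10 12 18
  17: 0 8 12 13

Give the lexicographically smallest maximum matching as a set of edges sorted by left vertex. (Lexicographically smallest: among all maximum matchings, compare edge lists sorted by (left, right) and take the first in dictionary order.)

Lex-smallest maximum matching: {(2,1), (3,5), (7,8), (9,12), (11,6), (14,10), (15,4), (16,18), (17,0)}

|M| = 9 (so the lex-smallest maximum matching has 9 edges)
process left vertices in ascending order; for each, take the smallest-labelled available neighbour that still permits 9 edges overall, or leave it unmatched if none does
lex-smallest matching: {2-1, 3-5, 7-8, 9-12, 11-6, 14-10, 15-4, 16-18, 17-0}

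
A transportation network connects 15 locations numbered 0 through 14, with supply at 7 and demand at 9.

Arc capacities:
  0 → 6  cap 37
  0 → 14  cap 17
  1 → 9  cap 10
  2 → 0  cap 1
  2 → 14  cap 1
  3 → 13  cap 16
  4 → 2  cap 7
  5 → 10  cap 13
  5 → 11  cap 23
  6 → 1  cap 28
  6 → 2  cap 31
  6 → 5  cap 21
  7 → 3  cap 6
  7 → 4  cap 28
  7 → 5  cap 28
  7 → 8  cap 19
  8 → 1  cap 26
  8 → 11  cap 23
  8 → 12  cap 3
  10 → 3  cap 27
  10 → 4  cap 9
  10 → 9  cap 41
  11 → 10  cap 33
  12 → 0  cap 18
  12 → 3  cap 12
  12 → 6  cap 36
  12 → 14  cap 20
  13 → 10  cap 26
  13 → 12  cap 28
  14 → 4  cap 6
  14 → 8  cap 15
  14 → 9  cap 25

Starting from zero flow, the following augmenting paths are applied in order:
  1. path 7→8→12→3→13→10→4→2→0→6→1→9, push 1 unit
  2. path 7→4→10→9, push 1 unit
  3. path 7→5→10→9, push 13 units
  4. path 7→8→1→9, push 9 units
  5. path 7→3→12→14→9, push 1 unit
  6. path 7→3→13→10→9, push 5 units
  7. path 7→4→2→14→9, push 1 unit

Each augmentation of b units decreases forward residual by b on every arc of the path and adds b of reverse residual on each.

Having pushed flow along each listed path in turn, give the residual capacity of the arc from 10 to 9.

after path 1 (7→8→12→3→13→10→4→2→0→6→1→9, push 1): res(10,9)=41
after path 2 (7→4→10→9, push 1): res(10,9)=40
after path 3 (7→5→10→9, push 13): res(10,9)=27
after path 4 (7→8→1→9, push 9): res(10,9)=27
after path 5 (7→3→12→14→9, push 1): res(10,9)=27
after path 6 (7→3→13→10→9, push 5): res(10,9)=22
after path 7 (7→4→2→14→9, push 1): res(10,9)=22

Residual capacity of (10,9): 22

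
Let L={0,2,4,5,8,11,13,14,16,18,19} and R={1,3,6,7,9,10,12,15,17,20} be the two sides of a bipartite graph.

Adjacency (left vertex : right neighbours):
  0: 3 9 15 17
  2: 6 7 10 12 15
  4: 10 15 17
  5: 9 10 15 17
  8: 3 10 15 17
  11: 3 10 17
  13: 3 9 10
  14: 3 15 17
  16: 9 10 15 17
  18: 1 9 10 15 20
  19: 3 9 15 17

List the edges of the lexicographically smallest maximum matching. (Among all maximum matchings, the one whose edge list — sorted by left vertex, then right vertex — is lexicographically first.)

|M| = 7 (so the lex-smallest maximum matching has 7 edges)
process left vertices in ascending order; for each, take the smallest-labelled available neighbour that still permits 7 edges overall, or leave it unmatched if none does
lex-smallest matching: {0-3, 2-6, 4-10, 5-9, 8-15, 11-17, 18-1}

Lex-smallest maximum matching: {(0,3), (2,6), (4,10), (5,9), (8,15), (11,17), (18,1)}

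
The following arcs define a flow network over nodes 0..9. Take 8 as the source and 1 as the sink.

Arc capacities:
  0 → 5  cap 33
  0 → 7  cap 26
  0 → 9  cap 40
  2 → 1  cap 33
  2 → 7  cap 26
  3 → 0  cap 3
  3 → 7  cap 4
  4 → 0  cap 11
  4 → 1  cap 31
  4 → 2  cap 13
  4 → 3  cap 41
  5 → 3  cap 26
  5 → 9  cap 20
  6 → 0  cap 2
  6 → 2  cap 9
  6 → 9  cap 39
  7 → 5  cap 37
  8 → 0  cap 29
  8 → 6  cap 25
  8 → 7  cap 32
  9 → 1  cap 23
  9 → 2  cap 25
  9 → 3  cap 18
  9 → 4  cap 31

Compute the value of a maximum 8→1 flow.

Maximum flow value: 77

augment #1: 8→0→9→1 bottleneck 23, total now 23
augment #2: 8→6→2→1 bottleneck 9, total now 32
augment #3: 8→0→9→2→1 bottleneck 6, total now 38
augment #4: 8→6→9→2→1 bottleneck 16, total now 54
augment #5: 8→7→5→9→2→1 bottleneck 2, total now 56
augment #6: 8→7→5→9→4→1 bottleneck 18, total now 74
augment #7: 8→7→5→3→0→9→4→1 bottleneck 3, total now 77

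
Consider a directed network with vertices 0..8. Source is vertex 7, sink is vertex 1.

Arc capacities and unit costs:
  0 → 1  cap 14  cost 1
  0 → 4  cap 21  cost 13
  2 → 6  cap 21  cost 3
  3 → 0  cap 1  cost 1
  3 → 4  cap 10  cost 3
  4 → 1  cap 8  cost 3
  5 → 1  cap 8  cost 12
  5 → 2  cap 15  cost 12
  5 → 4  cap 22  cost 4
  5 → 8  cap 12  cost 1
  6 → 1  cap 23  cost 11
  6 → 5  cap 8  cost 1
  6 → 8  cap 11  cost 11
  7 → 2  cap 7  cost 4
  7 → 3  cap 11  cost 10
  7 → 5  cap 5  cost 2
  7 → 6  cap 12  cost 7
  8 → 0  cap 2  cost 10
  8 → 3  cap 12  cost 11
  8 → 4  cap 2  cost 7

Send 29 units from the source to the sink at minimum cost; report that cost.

Minimum cost for 29 units: 468

shortest-cost path #1: 7→5→4→1 push 5 @ unit cost 9 (adds 45)
shortest-cost path #2: 7→3→0→1 push 1 @ unit cost 12 (adds 12)
shortest-cost path #3: 7→6→5→4→1 push 3 @ unit cost 15 (adds 45)
shortest-cost path #4: 7→6→1 push 9 @ unit cost 18 (adds 162)
shortest-cost path #5: 7→2→6→1 push 7 @ unit cost 18 (adds 126)
shortest-cost path #6: 7→3→4→5→6→1 push 3 @ unit cost 19 (adds 57)
shortest-cost path #7: 7→3→4→5→1 push 1 @ unit cost 21 (adds 21)
total cost = 468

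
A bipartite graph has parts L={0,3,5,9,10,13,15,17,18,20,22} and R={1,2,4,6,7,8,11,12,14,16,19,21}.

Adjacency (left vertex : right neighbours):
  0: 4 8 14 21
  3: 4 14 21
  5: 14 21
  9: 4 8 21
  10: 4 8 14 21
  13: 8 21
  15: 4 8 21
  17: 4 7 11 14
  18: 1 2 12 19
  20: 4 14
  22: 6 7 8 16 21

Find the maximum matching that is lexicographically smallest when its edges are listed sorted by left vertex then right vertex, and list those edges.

|M| = 7 (so the lex-smallest maximum matching has 7 edges)
process left vertices in ascending order; for each, take the smallest-labelled available neighbour that still permits 7 edges overall, or leave it unmatched if none does
lex-smallest matching: {0-4, 3-14, 5-21, 9-8, 17-7, 18-1, 22-6}

Lex-smallest maximum matching: {(0,4), (3,14), (5,21), (9,8), (17,7), (18,1), (22,6)}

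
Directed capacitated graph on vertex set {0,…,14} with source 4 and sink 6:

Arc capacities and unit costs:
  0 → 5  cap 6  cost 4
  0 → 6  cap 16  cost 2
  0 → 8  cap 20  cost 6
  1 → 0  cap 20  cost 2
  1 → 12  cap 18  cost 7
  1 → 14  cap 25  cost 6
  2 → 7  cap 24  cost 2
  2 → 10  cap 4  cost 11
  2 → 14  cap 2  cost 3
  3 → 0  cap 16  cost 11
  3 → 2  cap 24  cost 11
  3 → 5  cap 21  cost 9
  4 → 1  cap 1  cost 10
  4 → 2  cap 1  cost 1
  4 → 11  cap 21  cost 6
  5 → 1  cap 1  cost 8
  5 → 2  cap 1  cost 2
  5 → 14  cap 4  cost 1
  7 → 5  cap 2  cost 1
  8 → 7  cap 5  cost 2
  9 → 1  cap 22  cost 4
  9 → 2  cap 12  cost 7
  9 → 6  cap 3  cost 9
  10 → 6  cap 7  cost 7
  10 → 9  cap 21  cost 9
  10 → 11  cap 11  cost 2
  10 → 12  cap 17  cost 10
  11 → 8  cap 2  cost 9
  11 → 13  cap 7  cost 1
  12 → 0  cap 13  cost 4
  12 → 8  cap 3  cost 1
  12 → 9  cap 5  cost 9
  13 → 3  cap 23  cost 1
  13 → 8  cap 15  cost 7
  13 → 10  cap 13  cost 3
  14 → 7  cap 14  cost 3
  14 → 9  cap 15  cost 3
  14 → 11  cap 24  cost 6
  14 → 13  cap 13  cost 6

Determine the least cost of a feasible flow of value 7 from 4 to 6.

shortest-cost path #1: 4→1→0→6 push 1 @ unit cost 14 (adds 14)
shortest-cost path #2: 4→2→14→9→1→0→6 push 1 @ unit cost 15 (adds 15)
shortest-cost path #3: 4→11→13→10→6 push 5 @ unit cost 17 (adds 85)
total cost = 114

Minimum cost for 7 units: 114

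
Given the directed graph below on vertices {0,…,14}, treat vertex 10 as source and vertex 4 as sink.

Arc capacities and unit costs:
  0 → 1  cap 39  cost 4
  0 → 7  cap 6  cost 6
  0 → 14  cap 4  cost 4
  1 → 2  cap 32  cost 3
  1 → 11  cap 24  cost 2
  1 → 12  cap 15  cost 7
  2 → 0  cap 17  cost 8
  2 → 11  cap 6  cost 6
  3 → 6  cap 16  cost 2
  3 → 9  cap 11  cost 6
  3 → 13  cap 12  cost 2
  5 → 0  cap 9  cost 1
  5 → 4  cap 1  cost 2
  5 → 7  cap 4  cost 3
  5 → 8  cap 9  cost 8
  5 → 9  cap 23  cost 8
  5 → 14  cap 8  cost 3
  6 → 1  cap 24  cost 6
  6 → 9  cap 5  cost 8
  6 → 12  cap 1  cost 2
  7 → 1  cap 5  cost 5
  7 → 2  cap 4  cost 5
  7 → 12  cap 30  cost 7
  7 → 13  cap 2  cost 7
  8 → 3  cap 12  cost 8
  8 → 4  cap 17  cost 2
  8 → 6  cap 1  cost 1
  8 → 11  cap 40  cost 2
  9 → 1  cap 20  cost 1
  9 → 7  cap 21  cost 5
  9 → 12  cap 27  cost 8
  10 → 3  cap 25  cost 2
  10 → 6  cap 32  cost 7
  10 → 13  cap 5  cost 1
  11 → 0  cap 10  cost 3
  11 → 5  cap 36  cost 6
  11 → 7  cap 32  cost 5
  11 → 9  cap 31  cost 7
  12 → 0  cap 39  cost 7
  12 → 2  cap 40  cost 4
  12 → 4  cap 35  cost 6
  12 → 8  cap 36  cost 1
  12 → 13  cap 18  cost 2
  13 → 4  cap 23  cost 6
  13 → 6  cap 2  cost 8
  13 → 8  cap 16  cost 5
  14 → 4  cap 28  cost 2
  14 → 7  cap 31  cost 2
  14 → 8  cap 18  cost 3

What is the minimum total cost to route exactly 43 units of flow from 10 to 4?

shortest-cost path #1: 10→13→4 push 5 @ unit cost 7 (adds 35)
shortest-cost path #2: 10→3→6→12→8→4 push 1 @ unit cost 9 (adds 9)
shortest-cost path #3: 10→3→13→4 push 12 @ unit cost 10 (adds 120)
shortest-cost path #4: 10→3→9→12→8→4 push 11 @ unit cost 19 (adds 209)
shortest-cost path #5: 10→3→6→1→11→5→4 push 1 @ unit cost 20 (adds 20)
shortest-cost path #6: 10→6→1→12→8→4 push 5 @ unit cost 23 (adds 115)
shortest-cost path #7: 10→6→1→11→0→14→4 push 4 @ unit cost 24 (adds 96)
shortest-cost path #8: 10→6→1→12→4 push 4 @ unit cost 26 (adds 104)
total cost = 708

Minimum cost for 43 units: 708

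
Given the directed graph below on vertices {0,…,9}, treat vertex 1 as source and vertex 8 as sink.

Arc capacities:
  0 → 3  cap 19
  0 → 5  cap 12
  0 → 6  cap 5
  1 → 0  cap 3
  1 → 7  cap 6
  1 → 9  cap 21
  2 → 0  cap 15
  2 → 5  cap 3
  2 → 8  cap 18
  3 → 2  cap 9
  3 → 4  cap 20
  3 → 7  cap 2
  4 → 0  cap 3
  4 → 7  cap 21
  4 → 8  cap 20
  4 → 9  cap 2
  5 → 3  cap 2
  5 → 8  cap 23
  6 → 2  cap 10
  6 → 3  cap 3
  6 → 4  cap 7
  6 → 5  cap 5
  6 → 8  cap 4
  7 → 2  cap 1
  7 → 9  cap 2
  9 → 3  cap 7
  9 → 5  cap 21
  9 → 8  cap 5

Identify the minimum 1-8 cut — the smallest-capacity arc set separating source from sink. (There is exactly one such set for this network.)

augment #1: 1→9→8 push 5
augment #2: 1→0→5→8 push 3
augment #3: 1→7→2→8 push 1
augment #4: 1→9→5→8 push 16
augment #5: 1→7→9→5→8 push 2
max flow = 27; residual-reachable set from 1 gives S-side
cut edges (S→T): {(1,0), (1,9), (7,2), (7,9)} total cap 27

Min-cut arcs: {(1,0), (1,9), (7,2), (7,9)} (total capacity 27)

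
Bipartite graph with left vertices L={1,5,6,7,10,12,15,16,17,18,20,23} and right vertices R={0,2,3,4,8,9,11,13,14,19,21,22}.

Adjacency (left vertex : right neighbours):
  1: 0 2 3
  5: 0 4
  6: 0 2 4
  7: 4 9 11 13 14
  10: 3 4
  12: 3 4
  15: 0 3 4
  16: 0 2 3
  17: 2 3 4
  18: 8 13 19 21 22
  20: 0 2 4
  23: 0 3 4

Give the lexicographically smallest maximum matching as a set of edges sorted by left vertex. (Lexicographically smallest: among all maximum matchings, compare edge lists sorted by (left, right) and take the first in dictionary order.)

Lex-smallest maximum matching: {(1,0), (5,4), (6,2), (7,9), (10,3), (18,8)}

|M| = 6 (so the lex-smallest maximum matching has 6 edges)
process left vertices in ascending order; for each, take the smallest-labelled available neighbour that still permits 6 edges overall, or leave it unmatched if none does
lex-smallest matching: {1-0, 5-4, 6-2, 7-9, 10-3, 18-8}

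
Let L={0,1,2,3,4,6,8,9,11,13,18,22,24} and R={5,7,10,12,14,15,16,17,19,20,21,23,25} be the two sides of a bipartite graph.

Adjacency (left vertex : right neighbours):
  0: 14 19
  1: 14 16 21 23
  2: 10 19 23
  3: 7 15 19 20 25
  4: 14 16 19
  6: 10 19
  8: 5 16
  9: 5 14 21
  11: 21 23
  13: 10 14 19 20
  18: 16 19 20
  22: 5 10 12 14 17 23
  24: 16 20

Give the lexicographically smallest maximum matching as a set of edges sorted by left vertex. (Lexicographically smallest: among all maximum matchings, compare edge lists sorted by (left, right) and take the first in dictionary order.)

Lex-smallest maximum matching: {(0,14), (1,16), (2,10), (3,7), (4,19), (8,5), (9,21), (11,23), (13,20), (22,12)}

|M| = 10 (so the lex-smallest maximum matching has 10 edges)
process left vertices in ascending order; for each, take the smallest-labelled available neighbour that still permits 10 edges overall, or leave it unmatched if none does
lex-smallest matching: {0-14, 1-16, 2-10, 3-7, 4-19, 8-5, 9-21, 11-23, 13-20, 22-12}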